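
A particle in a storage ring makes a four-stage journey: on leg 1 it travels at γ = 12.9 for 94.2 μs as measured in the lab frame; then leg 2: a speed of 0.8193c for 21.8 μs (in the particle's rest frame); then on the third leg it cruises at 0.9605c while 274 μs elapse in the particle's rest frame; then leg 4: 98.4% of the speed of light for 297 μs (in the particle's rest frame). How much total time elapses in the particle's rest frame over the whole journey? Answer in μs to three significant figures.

Leg 1: γ = 12.9; τ_1 = 94.2/12.90 = 7.302 μs.
Leg 2: 21.8 μs is already measured in the particle's rest frame.
Leg 3: 274 μs is already measured in the particle's rest frame.
Leg 4: 297 μs is already measured in the particle's rest frame.
Total: 7.302 + 21.80 + 274.0 + 297.0 μs.

τ = 600 μs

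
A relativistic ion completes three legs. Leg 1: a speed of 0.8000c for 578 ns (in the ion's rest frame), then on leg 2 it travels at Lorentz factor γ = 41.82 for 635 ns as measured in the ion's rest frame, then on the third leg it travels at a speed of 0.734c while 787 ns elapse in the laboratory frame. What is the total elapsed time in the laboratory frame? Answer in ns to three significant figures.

Leg 1: γ = 1/√(1 − 0.8000²) = 1/√0.3600 = 1.667; Δt_1 = 1.667 × 578 = 963.3 ns.
Leg 2: γ = 41.82; Δt_2 = 41.82 × 635 = 2.656×10⁴ ns.
Leg 3: 787 ns is already measured in the laboratory frame.
Total: 963.3 + 2.656×10⁴ + 787.0 ns.

Δt = 2.83×10⁴ ns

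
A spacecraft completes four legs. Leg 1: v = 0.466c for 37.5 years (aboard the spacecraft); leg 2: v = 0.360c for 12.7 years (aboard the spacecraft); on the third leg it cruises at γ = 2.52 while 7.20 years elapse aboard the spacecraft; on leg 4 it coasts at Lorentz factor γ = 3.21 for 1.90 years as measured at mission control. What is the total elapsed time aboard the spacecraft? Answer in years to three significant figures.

Leg 1: 37.5 years is already measured aboard the spacecraft.
Leg 2: 12.7 years is already measured aboard the spacecraft.
Leg 3: 7.20 years is already measured aboard the spacecraft.
Leg 4: γ = 3.21; τ_4 = 1.90/3.210 = 0.5919 years.
Total: 37.50 + 12.70 + 7.200 + 0.5919 years.

τ = 58.0 years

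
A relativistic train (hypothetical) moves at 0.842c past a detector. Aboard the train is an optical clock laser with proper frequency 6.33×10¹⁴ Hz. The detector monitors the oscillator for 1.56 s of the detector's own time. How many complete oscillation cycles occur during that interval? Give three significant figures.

N = 5.33×10¹⁴

γ = 1/√(1 − 0.842²) = 1/√0.2910 = 1.854
During 1.56 s of lab time, the oscillator's proper time advances by τ = Δt/γ = 1.56/1.854 = 0.8416 s = 8.416×10⁻¹ s.
N = f × τ = 6.33×10¹⁴ × 8.416×10⁻¹ = 5.327×10¹⁴.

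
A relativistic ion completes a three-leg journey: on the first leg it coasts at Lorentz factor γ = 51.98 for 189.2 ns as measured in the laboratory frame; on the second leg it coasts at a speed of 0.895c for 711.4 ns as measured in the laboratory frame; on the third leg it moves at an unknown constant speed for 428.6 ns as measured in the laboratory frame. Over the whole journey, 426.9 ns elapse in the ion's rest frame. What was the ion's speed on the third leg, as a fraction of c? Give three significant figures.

Leg 1: γ = 51.98; τ_1 = 189.2/51.98 = 3.640 ns.
Leg 2: γ = 1/√(1 − 0.895²) = 1/√0.1990 = 2.242; τ_2 = 711.4/2.242 = 317.3 ns.
Leg 3: speed unknown; τ_3 = 428.6/γ_3.
Total proper time: 3.640 + 317.3 + τ_3 = 426.9, so τ_3 = 426.9 − 321.0 = 105.9 ns.
γ_3 = 428.6/105.9 = 4.046; β = √(1 − 1/γ²) = √0.9389.

β = 0.969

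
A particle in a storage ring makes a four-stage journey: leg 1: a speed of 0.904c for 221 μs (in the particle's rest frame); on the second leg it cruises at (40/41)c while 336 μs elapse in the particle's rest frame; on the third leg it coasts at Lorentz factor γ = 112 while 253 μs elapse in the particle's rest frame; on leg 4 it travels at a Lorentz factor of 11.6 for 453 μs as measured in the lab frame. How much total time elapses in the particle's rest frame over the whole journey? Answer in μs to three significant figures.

Leg 1: 221 μs is already measured in the particle's rest frame.
Leg 2: 336 μs is already measured in the particle's rest frame.
Leg 3: 253 μs is already measured in the particle's rest frame.
Leg 4: γ = 11.6; τ_4 = 453/11.60 = 39.05 μs.
Total: 221.0 + 336.0 + 253.0 + 39.05 μs.

τ = 849 μs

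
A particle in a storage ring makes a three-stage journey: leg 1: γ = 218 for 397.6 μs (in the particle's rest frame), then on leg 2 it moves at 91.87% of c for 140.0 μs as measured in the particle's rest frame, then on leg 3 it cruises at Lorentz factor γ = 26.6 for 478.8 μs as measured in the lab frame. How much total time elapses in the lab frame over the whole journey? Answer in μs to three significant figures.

Δt = 8.75×10⁴ μs

Leg 1: γ = 218; Δt_1 = 218.0 × 397.6 = 8.668×10⁴ μs.
Leg 2: β = 0.9187; γ = 1/√(1 − 0.9187²) = 1/√0.1560 = 2.532; Δt_2 = 2.532 × 140.0 = 354.5 μs.
Leg 3: 478.8 μs is already measured in the lab frame.
Total: 8.668×10⁴ + 354.5 + 478.8 μs.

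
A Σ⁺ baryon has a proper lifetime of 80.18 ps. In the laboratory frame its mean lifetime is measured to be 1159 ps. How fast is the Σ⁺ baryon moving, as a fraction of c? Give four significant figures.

v = 0.9976c

γ = Δt/τ₀ = 1159/80.18 = 14.45
β = √(1 − 1/γ²) = √(1 − 0.004786) = √0.9952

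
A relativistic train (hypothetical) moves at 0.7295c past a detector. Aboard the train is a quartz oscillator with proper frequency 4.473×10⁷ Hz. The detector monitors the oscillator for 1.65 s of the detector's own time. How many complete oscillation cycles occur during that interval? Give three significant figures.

N = 5.05×10⁷

γ = 1/√(1 − 0.7295²) = 1/√0.4678 = 1.462
During 1.65 s of lab time, the oscillator's proper time advances by τ = Δt/γ = 1.65/1.462 = 1.129 s = 1.129×10⁰ s.
N = f × τ = 4.473×10⁷ × 1.129×10⁰ = 5.048×10⁷.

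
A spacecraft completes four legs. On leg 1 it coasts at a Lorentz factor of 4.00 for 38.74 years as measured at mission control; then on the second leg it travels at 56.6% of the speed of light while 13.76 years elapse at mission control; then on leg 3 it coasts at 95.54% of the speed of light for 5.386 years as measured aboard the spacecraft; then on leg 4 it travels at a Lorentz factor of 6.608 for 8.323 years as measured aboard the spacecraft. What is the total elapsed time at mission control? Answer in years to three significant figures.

Δt = 126 years

Leg 1: 38.74 years is already measured at mission control.
Leg 2: 13.76 years is already measured at mission control.
Leg 3: β = 0.9554; γ = 1/√(1 − 0.9554²) = 1/√0.08721 = 3.386; Δt_3 = 3.386 × 5.386 = 18.24 years.
Leg 4: γ = 6.608; Δt_4 = 6.608 × 8.323 = 55.00 years.
Total: 38.74 + 13.76 + 18.24 + 55.00 years.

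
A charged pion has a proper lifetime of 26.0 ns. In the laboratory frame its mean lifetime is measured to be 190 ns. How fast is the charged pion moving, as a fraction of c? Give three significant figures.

v = 0.991c

γ = Δt/τ₀ = 190/26.0 = 7.308
β = √(1 − 1/γ²) = √(1 − 0.01873) = √0.9813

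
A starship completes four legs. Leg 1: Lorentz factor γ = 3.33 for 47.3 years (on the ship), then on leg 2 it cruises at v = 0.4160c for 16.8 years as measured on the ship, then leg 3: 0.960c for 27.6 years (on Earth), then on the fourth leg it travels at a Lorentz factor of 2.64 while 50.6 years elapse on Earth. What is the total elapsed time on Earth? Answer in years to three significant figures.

Δt = 254 years

Leg 1: γ = 3.33; Δt_1 = 3.330 × 47.3 = 157.5 years.
Leg 2: γ = 1/√(1 − 0.4160²) = 1/√0.8269 = 1.100; Δt_2 = 1.100 × 16.8 = 18.47 years.
Leg 3: 27.6 years is already measured on Earth.
Leg 4: 50.6 years is already measured on Earth.
Total: 157.5 + 18.47 + 27.60 + 50.60 years.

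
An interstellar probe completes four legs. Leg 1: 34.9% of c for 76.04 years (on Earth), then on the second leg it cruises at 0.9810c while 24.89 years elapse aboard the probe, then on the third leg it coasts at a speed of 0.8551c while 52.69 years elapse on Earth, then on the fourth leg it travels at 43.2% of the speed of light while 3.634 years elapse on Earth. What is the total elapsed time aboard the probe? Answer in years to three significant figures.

τ = 127 years

Leg 1: β = 0.349; γ = 1/√(1 − 0.349²) = 1/√0.8782 = 1.067; τ_1 = 76.04/1.067 = 71.26 years.
Leg 2: 24.89 years is already measured aboard the probe.
Leg 3: γ = 1/√(1 − 0.8551²) = 1/√0.2688 = 1.929; τ_3 = 52.69/1.929 = 27.32 years.
Leg 4: β = 0.432; γ = 1/√(1 − 0.432²) = 1/√0.8134 = 1.109; τ_4 = 3.634/1.109 = 3.277 years.
Total: 71.26 + 24.89 + 27.32 + 3.277 years.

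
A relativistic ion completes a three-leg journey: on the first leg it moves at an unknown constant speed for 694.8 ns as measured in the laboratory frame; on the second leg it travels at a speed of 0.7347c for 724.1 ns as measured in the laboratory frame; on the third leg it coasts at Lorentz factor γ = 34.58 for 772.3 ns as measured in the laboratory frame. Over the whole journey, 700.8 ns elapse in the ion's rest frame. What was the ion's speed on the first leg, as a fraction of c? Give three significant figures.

Leg 1: speed unknown; τ_1 = 694.8/γ_1.
Leg 2: γ = 1/√(1 − 0.7347²) = 1/√0.4602 = 1.474; τ_2 = 724.1/1.474 = 491.2 ns.
Leg 3: γ = 34.58; τ_3 = 772.3/34.58 = 22.33 ns.
Total proper time: τ_1 + 491.2 + 22.33 = 700.8, so τ_1 = 700.8 − 513.6 = 187.2 ns.
γ_1 = 694.8/187.2 = 3.711; β = √(1 − 1/γ²) = √0.9274.

β = 0.963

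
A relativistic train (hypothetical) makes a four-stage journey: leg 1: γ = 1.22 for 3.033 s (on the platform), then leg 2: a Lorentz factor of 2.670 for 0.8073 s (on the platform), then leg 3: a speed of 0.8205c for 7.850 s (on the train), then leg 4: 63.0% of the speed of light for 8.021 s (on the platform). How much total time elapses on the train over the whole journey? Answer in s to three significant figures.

τ = 16.9 s

Leg 1: γ = 1.22; τ_1 = 3.033/1.220 = 2.486 s.
Leg 2: γ = 2.670; τ_2 = 0.8073/2.670 = 0.3024 s.
Leg 3: 7.850 s is already measured on the train.
Leg 4: β = 0.630; γ = 1/√(1 − 0.630²) = 1/√0.6031 = 1.288; τ_4 = 8.021/1.288 = 6.229 s.
Total: 2.486 + 0.3024 + 7.850 + 6.229 s.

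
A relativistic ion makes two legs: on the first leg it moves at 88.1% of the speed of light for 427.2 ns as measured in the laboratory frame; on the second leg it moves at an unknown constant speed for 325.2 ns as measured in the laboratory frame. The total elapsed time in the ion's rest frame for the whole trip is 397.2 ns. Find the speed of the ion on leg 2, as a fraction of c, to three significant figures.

Leg 1: β = 0.881; γ = 1/√(1 − 0.881²) = 1/√0.2238 = 2.114; τ_1 = 427.2/2.114 = 202.1 ns.
Leg 2: speed unknown; τ_2 = 325.2/γ_2.
Total proper time: 202.1 + τ_2 = 397.2, so τ_2 = 397.2 − 202.1 = 195.1 ns.
γ_2 = 325.2/195.1 = 1.667; β = √(1 − 1/γ²) = √0.6401.

β = 0.800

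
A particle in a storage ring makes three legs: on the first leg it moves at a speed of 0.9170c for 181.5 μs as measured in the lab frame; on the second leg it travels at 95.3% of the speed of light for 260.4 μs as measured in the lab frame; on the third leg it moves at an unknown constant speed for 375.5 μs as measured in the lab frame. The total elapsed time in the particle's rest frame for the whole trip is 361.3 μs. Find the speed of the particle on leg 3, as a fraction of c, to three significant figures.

β = 0.829

Leg 1: γ = 1/√(1 − 0.9170²) = 1/√0.1591 = 2.507; τ_1 = 181.5/2.507 = 72.40 μs.
Leg 2: β = 0.953; γ = 1/√(1 − 0.953²) = 1/√0.09179 = 3.301; τ_2 = 260.4/3.301 = 78.89 μs.
Leg 3: speed unknown; τ_3 = 375.5/γ_3.
Total proper time: 72.40 + 78.89 + τ_3 = 361.3, so τ_3 = 361.3 − 151.3 = 210.0 μs.
γ_3 = 375.5/210.0 = 1.788; β = √(1 − 1/γ²) = √0.6872.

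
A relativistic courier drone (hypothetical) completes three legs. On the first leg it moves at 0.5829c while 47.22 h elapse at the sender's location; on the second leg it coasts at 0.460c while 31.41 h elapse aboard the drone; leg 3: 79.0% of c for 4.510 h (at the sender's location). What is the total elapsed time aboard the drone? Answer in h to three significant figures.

Leg 1: γ = 1/√(1 − 0.5829²) = 1/√0.6602 = 1.231; τ_1 = 47.22/1.231 = 38.37 h.
Leg 2: 31.41 h is already measured aboard the drone.
Leg 3: β = 0.790; γ = 1/√(1 − 0.790²) = 1/√0.3759 = 1.631; τ_3 = 4.510/1.631 = 2.765 h.
Total: 38.37 + 31.41 + 2.765 h.

τ = 72.5 h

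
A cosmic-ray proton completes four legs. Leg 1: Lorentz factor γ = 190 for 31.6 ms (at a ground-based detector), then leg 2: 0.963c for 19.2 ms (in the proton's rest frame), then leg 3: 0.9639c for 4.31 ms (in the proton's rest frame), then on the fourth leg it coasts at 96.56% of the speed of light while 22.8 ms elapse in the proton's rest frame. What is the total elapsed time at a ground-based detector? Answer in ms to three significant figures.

Leg 1: 31.6 ms is already measured at a ground-based detector.
Leg 2: γ = 1/√(1 − 0.963²) = 1/√0.07263 = 3.711; Δt_2 = 3.711 × 19.2 = 71.24 ms.
Leg 3: γ = 1/√(1 − 0.9639²) = 1/√0.07090 = 3.756; Δt_3 = 3.756 × 4.31 = 16.19 ms.
Leg 4: β = 0.9656; γ = 1/√(1 − 0.9656²) = 1/√0.06762 = 3.846; Δt_4 = 3.846 × 22.8 = 87.68 ms.
Total: 31.60 + 71.24 + 16.19 + 87.68 ms.

Δt = 207 ms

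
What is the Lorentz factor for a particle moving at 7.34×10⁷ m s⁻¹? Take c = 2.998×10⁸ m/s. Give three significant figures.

γ = 1.03

β = 7.34×10⁷/2.998×10⁸ = 0.2448; γ = 1/√(1 − 0.2448²) = 1.031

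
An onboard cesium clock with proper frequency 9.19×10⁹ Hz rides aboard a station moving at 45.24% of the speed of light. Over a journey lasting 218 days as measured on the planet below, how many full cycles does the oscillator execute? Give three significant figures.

N = 1.54×10¹⁷

β = 0.4524; γ = 1/√(1 − 0.4524²) = 1/√0.7953 = 1.121
The oscillator's own cycle count is N = f × τ where τ is the proper time aboard the station. τ = Δt/γ = 218/1.121 = 194.4 days = 1.680×10⁷ s.
N = 9.19×10⁹ × 1.680×10⁷ = 1.544×10¹⁷.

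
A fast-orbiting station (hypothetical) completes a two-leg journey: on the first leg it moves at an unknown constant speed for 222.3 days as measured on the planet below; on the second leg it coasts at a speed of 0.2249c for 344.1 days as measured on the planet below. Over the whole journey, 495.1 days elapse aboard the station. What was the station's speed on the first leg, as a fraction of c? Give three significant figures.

Leg 1: speed unknown; τ_1 = 222.3/γ_1.
Leg 2: γ = 1/√(1 − 0.2249²) = 1/√0.9494 = 1.026; τ_2 = 344.1/1.026 = 335.3 days.
Total proper time: τ_1 + 335.3 = 495.1, so τ_1 = 495.1 − 335.3 = 159.8 days.
γ_1 = 222.3/159.8 = 1.391; β = √(1 − 1/γ²) = √0.4832.

β = 0.695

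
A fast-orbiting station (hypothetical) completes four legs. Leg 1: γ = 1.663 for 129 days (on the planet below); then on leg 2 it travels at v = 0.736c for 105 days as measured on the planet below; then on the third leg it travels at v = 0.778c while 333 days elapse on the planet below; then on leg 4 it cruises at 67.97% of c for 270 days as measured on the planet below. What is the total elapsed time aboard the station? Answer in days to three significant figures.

Leg 1: γ = 1.663; τ_1 = 129/1.663 = 77.57 days.
Leg 2: γ = 1/√(1 − 0.736²) = 1/√0.4583 = 1.477; τ_2 = 105/1.477 = 71.08 days.
Leg 3: γ = 1/√(1 − 0.778²) = 1/√0.3947 = 1.592; τ_3 = 333/1.592 = 209.2 days.
Leg 4: β = 0.6797; γ = 1/√(1 − 0.6797²) = 1/√0.5380 = 1.363; τ_4 = 270/1.363 = 198.0 days.
Total: 77.57 + 71.08 + 209.2 + 198.0 days.

τ = 556 days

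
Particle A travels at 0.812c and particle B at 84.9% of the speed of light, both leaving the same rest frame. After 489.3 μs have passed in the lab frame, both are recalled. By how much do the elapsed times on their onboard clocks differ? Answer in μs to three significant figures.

|τ_A − τ_B| = 27.0 μs

A: γ = 1/√(1 − 0.812²) = 1/√0.3407 = 1.713; τ_A = 489.3/1.713 = 285.6 μs.
B: β = 0.849; γ = 1/√(1 − 0.849²) = 1/√0.2792 = 1.893; τ_B = 489.3/1.893 = 258.5 μs.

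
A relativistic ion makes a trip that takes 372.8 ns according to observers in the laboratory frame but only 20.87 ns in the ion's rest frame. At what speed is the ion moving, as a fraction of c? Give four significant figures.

The proper time is measured in the ion's rest frame (both events occur at the ion's location); Δt is measured in the laboratory frame. γ = Δt/τ = 372.8/20.87 = 17.86.
β = √(1 − 1/γ²) = √(1 − 0.003134) = √0.9969

β = 0.9984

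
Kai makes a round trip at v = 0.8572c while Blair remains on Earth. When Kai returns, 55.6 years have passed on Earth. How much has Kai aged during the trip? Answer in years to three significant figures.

τ = 28.6 years

γ = 1/√(1 − 0.8572²) = 1/√0.2652 = 1.942
Kai's clock measures proper time along the trip: τ = Δt/γ = 55.6/1.942 years.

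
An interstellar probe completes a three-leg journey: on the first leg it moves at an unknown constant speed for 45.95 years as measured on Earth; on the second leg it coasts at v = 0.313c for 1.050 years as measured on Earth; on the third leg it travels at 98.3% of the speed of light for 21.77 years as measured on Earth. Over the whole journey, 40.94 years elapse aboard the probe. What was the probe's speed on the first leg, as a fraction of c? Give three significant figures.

β = 0.623

Leg 1: speed unknown; τ_1 = 45.95/γ_1.
Leg 2: γ = 1/√(1 − 0.313²) = 1/√0.9020 = 1.053; τ_2 = 1.050/1.053 = 0.9972 years.
Leg 3: β = 0.983; γ = 1/√(1 − 0.983²) = 1/√0.03371 = 5.446; τ_3 = 21.77/5.446 = 3.997 years.
Total proper time: τ_1 + 0.9972 + 3.997 = 40.94, so τ_1 = 40.94 − 4.994 = 35.95 years.
γ_1 = 45.95/35.95 = 1.278; β = √(1 − 1/γ²) = √0.3880.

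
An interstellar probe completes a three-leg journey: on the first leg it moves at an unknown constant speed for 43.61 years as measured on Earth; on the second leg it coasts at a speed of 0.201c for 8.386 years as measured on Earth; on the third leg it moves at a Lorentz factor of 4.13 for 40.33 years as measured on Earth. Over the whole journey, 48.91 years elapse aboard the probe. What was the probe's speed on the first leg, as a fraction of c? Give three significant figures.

Leg 1: speed unknown; τ_1 = 43.61/γ_1.
Leg 2: γ = 1/√(1 − 0.201²) = 1/√0.9596 = 1.021; τ_2 = 8.386/1.021 = 8.215 years.
Leg 3: γ = 4.13; τ_3 = 40.33/4.130 = 9.765 years.
Total proper time: τ_1 + 8.215 + 9.765 = 48.91, so τ_1 = 48.91 − 17.98 = 30.93 years.
γ_1 = 43.61/30.93 = 1.410; β = √(1 − 1/γ²) = √0.4970.

β = 0.705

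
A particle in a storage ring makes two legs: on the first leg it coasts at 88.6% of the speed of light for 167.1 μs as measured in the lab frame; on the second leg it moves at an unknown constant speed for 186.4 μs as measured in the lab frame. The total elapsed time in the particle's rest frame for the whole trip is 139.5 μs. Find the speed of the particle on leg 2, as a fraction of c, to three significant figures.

Leg 1: β = 0.886; γ = 1/√(1 − 0.886²) = 1/√0.2150 = 2.157; τ_1 = 167.1/2.157 = 77.48 μs.
Leg 2: speed unknown; τ_2 = 186.4/γ_2.
Total proper time: 77.48 + τ_2 = 139.5, so τ_2 = 139.5 − 77.48 = 62.02 μs.
γ_2 = 186.4/62.02 = 3.006; β = √(1 − 1/γ²) = √0.8893.

β = 0.943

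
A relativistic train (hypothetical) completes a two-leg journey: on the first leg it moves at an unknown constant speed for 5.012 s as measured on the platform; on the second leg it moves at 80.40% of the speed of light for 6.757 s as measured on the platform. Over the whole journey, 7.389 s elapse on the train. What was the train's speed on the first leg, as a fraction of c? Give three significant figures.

β = 0.740

Leg 1: speed unknown; τ_1 = 5.012/γ_1.
Leg 2: β = 0.8040; γ = 1/√(1 − 0.8040²) = 1/√0.3536 = 1.682; τ_2 = 6.757/1.682 = 4.018 s.
Total proper time: τ_1 + 4.018 = 7.389, so τ_1 = 7.389 − 4.018 = 3.371 s.
γ_1 = 5.012/3.371 = 1.487; β = √(1 − 1/γ²) = √0.5476.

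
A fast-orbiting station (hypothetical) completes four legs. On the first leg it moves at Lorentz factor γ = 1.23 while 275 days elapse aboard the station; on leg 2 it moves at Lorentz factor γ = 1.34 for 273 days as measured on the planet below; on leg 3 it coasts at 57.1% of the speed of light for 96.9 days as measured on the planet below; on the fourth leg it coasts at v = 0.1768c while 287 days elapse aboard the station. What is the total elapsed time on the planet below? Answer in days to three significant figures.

Leg 1: γ = 1.23; Δt_1 = 1.230 × 275 = 338.2 days.
Leg 2: 273 days is already measured on the planet below.
Leg 3: 96.9 days is already measured on the planet below.
Leg 4: γ = 1/√(1 − 0.1768²) = 1/√0.9687 = 1.016; Δt_4 = 1.016 × 287 = 291.6 days.
Total: 338.2 + 273.0 + 96.90 + 291.6 days.

Δt = 1000 days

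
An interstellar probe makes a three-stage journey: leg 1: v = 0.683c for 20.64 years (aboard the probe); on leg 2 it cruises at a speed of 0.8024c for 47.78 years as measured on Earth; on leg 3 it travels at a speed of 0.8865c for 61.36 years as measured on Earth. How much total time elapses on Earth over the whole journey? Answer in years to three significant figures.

Leg 1: γ = 1/√(1 − 0.683²) = 1/√0.5335 = 1.369; Δt_1 = 1.369 × 20.64 = 28.26 years.
Leg 2: 47.78 years is already measured on Earth.
Leg 3: 61.36 years is already measured on Earth.
Total: 28.26 + 47.78 + 61.36 years.

Δt = 137 years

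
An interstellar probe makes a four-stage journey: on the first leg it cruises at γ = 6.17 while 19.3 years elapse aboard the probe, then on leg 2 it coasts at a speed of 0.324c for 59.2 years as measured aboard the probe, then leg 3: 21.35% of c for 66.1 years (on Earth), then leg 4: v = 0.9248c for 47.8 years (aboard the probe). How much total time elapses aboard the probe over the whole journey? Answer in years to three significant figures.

Leg 1: 19.3 years is already measured aboard the probe.
Leg 2: 59.2 years is already measured aboard the probe.
Leg 3: β = 0.2135; γ = 1/√(1 − 0.2135²) = 1/√0.9544 = 1.024; τ_3 = 66.1/1.024 = 64.58 years.
Leg 4: 47.8 years is already measured aboard the probe.
Total: 19.30 + 59.20 + 64.58 + 47.80 years.

τ = 191 years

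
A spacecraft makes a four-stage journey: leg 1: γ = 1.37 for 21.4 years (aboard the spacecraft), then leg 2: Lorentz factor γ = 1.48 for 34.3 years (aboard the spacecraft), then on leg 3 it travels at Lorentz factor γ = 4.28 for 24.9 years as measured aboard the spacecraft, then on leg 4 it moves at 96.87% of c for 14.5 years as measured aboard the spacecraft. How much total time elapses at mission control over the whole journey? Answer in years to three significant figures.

Leg 1: γ = 1.37; Δt_1 = 1.370 × 21.4 = 29.32 years.
Leg 2: γ = 1.48; Δt_2 = 1.480 × 34.3 = 50.76 years.
Leg 3: γ = 4.28; Δt_3 = 4.280 × 24.9 = 106.6 years.
Leg 4: β = 0.9687; γ = 1/√(1 − 0.9687²) = 1/√0.06162 = 4.028; Δt_4 = 4.028 × 14.5 = 58.41 years.
Total: 29.32 + 50.76 + 106.6 + 58.41 years.

Δt = 245 years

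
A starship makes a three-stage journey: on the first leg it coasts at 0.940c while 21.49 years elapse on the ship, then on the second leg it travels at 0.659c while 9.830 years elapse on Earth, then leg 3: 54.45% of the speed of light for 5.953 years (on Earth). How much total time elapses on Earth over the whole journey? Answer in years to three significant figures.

Leg 1: γ = 1/√(1 − 0.940²) = 1/√0.1164 = 2.931; Δt_1 = 2.931 × 21.49 = 62.99 years.
Leg 2: 9.830 years is already measured on Earth.
Leg 3: 5.953 years is already measured on Earth.
Total: 62.99 + 9.830 + 5.953 years.

Δt = 78.8 years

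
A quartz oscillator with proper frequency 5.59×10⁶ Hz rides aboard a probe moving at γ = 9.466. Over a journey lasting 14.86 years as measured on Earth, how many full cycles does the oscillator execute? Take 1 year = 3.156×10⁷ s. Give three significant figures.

γ = 9.466
The oscillator's own cycle count is N = f × τ where τ is the proper time aboard the probe. τ = Δt/γ = 14.86/9.466 = 1.570 years = 4.954×10⁷ s.
N = 5.59×10⁶ × 4.954×10⁷ = 2.769×10¹⁴.

N = 2.77×10¹⁴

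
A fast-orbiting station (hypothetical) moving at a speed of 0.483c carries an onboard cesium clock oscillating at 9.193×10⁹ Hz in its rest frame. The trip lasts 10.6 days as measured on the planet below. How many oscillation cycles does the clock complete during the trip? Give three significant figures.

γ = 1/√(1 − 0.483²) = 1/√0.7667 = 1.142
The oscillator's own cycle count is N = f × τ where τ is the proper time aboard the station. τ = Δt/γ = 10.6/1.142 = 9.282 days = 8.019×10⁵ s.
N = 9.193×10⁹ × 8.019×10⁵ = 7.372×10¹⁵.

N = 7.37×10¹⁵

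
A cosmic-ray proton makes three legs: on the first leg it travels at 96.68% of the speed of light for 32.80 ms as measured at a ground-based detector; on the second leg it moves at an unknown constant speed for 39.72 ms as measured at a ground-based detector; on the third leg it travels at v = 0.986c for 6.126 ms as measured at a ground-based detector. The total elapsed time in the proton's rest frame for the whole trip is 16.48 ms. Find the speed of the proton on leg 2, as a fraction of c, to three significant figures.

Leg 1: β = 0.9668; γ = 1/√(1 − 0.9668²) = 1/√0.06530 = 3.913; τ_1 = 32.80/3.913 = 8.382 ms.
Leg 2: speed unknown; τ_2 = 39.72/γ_2.
Leg 3: γ = 1/√(1 − 0.986²) = 1/√0.02780 = 5.997; τ_3 = 6.126/5.997 = 1.021 ms.
Total proper time: 8.382 + τ_2 + 1.021 = 16.48, so τ_2 = 16.48 − 9.403 = 7.077 ms.
γ_2 = 39.72/7.077 = 5.613; β = √(1 − 1/γ²) = √0.9683.

β = 0.984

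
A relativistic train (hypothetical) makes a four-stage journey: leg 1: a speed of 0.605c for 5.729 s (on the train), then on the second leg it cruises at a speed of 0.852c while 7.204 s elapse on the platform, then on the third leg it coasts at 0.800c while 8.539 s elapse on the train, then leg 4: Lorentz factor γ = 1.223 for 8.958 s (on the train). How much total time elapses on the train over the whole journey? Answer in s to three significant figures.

τ = 27.0 s

Leg 1: 5.729 s is already measured on the train.
Leg 2: γ = 1/√(1 − 0.852²) = 1/√0.2741 = 1.910; τ_2 = 7.204/1.910 = 3.772 s.
Leg 3: 8.539 s is already measured on the train.
Leg 4: 8.958 s is already measured on the train.
Total: 5.729 + 3.772 + 8.539 + 8.958 s.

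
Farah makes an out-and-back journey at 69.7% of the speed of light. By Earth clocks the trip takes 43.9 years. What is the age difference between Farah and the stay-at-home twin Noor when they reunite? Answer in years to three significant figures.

Δt − τ = 12.4 years

β = 0.697; γ = 1/√(1 − 0.697²) = 1/√0.5142 = 1.395
Farah's elapsed proper time: τ = 43.9/1.395 = 31.48 years.
Age gap = Δt − τ = 43.9 − 31.48 years.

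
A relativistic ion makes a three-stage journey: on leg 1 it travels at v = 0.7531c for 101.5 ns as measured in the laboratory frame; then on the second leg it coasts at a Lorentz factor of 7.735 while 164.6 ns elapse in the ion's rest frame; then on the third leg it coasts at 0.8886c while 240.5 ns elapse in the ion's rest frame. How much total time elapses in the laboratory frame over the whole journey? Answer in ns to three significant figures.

Leg 1: 101.5 ns is already measured in the laboratory frame.
Leg 2: γ = 7.735; Δt_2 = 7.735 × 164.6 = 1273 ns.
Leg 3: γ = 1/√(1 − 0.8886²) = 1/√0.2104 = 2.180; Δt_3 = 2.180 × 240.5 = 524.3 ns.
Total: 101.5 + 1273 + 524.3 ns.

Δt = 1900 ns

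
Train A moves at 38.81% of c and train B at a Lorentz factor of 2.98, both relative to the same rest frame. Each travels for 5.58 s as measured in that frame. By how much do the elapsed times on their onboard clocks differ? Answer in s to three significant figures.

|τ_A − τ_B| = 3.27 s

A: β = 0.3881; γ = 1/√(1 − 0.3881²) = 1/√0.8494 = 1.085; τ_A = 5.58/1.085 = 5.143 s.
B: γ = 2.98; τ_B = 5.58/2.980 = 1.872 s.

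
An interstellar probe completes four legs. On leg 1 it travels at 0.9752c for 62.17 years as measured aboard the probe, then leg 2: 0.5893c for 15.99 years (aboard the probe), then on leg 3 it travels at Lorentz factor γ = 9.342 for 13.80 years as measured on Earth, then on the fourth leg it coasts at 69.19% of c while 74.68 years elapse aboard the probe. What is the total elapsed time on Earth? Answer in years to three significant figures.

Leg 1: γ = 1/√(1 − 0.9752²) = 1/√0.04898 = 4.518; Δt_1 = 4.518 × 62.17 = 280.9 years.
Leg 2: γ = 1/√(1 − 0.5893²) = 1/√0.6527 = 1.238; Δt_2 = 1.238 × 15.99 = 19.79 years.
Leg 3: 13.80 years is already measured on Earth.
Leg 4: β = 0.6919; γ = 1/√(1 − 0.6919²) = 1/√0.5213 = 1.385; Δt_4 = 1.385 × 74.68 = 103.4 years.
Total: 280.9 + 19.79 + 13.80 + 103.4 years.

Δt = 418 years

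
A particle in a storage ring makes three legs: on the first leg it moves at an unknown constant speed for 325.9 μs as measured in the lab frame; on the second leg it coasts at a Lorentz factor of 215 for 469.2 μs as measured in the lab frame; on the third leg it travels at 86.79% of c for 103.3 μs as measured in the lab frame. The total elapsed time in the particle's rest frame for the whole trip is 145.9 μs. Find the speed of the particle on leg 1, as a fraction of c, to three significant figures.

Leg 1: speed unknown; τ_1 = 325.9/γ_1.
Leg 2: γ = 215; τ_2 = 469.2/215.0 = 2.182 μs.
Leg 3: β = 0.8679; γ = 1/√(1 − 0.8679²) = 1/√0.2467 = 2.013; τ_3 = 103.3/2.013 = 51.31 μs.
Total proper time: τ_1 + 2.182 + 51.31 = 145.9, so τ_1 = 145.9 − 53.50 = 92.40 μs.
γ_1 = 325.9/92.40 = 3.527; β = √(1 − 1/γ²) = √0.9196.

β = 0.959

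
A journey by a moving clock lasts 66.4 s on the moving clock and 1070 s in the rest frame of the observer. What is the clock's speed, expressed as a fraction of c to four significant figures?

The proper time is measured on the moving clock (both events occur at the clock's location); Δt is measured in the rest frame of the observer. γ = Δt/τ = 1070/66.4 = 16.11.
β = √(1 − 1/γ²) = √(1 − 0.003851) = √0.9961

β = 0.9981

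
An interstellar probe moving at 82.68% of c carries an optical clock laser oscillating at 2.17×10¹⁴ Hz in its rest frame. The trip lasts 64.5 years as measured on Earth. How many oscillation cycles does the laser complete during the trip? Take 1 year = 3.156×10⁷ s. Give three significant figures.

β = 0.8268; γ = 1/√(1 − 0.8268²) = 1/√0.3164 = 1.778
The oscillator's own cycle count is N = f × τ where τ is the proper time aboard the probe. τ = Δt/γ = 64.5/1.778 = 36.28 years = 1.145×10⁹ s.
N = 2.17×10¹⁴ × 1.145×10⁹ = 2.485×10²³.

N = 2.48×10²³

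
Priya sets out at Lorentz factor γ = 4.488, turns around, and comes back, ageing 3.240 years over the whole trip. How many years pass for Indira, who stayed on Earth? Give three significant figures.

Δt = 14.5 years

γ = 4.488
Earth-frame duration is the dilated interval: Δt = γτ = 4.488 × 3.240 years.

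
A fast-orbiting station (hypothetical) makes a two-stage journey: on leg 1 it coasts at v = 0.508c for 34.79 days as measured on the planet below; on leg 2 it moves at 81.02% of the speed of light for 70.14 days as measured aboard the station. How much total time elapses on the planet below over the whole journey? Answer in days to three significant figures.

Δt = 154 days

Leg 1: 34.79 days is already measured on the planet below.
Leg 2: β = 0.8102; γ = 1/√(1 − 0.8102²) = 1/√0.3436 = 1.706; Δt_2 = 1.706 × 70.14 = 119.7 days.
Total: 34.79 + 119.7 days.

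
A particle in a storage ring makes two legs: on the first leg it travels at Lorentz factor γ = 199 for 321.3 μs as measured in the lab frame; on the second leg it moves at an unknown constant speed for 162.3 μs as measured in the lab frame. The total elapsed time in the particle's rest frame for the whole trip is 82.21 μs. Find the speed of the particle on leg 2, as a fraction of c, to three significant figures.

β = 0.868

Leg 1: γ = 199; τ_1 = 321.3/199.0 = 1.615 μs.
Leg 2: speed unknown; τ_2 = 162.3/γ_2.
Total proper time: 1.615 + τ_2 = 82.21, so τ_2 = 82.21 − 1.615 = 80.60 μs.
γ_2 = 162.3/80.60 = 2.014; β = √(1 − 1/γ²) = √0.7534.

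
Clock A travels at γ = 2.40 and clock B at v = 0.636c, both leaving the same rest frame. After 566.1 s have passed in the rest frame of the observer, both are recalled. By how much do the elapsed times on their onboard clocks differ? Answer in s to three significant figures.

A: γ = 2.40; τ_A = 566.1/2.400 = 235.9 s.
B: γ = 1/√(1 − 0.636²) = 1/√0.5955 = 1.296; τ_B = 566.1/1.296 = 436.9 s.

|τ_A − τ_B| = 201 s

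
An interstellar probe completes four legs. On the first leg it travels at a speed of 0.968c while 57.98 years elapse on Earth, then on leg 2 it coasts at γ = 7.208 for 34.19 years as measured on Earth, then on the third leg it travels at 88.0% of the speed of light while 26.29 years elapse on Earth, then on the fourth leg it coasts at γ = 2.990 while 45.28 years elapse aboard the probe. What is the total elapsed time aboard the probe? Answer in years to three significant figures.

τ = 77.1 years

Leg 1: γ = 1/√(1 − 0.968²) = 1/√0.06298 = 3.985; τ_1 = 57.98/3.985 = 14.55 years.
Leg 2: γ = 7.208; τ_2 = 34.19/7.208 = 4.743 years.
Leg 3: β = 0.880; γ = 1/√(1 − 0.880²) = 1/√0.2256 = 2.105; τ_3 = 26.29/2.105 = 12.49 years.
Leg 4: 45.28 years is already measured aboard the probe.
Total: 14.55 + 4.743 + 12.49 + 45.28 years.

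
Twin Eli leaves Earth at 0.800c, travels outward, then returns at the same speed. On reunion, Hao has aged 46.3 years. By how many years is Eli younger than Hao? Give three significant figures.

Δt − τ = 18.5 years

γ = 1/√(1 − 0.800²) = 5/3 ≈ 1.667
Eli's elapsed proper time: τ = 46.3/1.667 = 27.78 years.
Age gap = Δt − τ = 46.3 − 27.78 years.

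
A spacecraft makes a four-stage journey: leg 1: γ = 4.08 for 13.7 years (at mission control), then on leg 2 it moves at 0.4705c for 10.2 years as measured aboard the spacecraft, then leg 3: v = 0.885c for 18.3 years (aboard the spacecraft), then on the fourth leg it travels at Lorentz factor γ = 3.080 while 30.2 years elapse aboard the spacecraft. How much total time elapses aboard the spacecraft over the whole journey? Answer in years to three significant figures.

τ = 62.1 years

Leg 1: γ = 4.08; τ_1 = 13.7/4.080 = 3.358 years.
Leg 2: 10.2 years is already measured aboard the spacecraft.
Leg 3: 18.3 years is already measured aboard the spacecraft.
Leg 4: 30.2 years is already measured aboard the spacecraft.
Total: 3.358 + 10.20 + 18.30 + 30.20 years.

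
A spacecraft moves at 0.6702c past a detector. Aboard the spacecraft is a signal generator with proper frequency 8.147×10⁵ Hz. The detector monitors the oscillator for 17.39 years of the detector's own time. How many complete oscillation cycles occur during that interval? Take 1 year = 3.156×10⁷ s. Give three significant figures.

γ = 1/√(1 − 0.6702²) = 1/√0.5508 = 1.347
During 17.39 years of lab time, the oscillator's proper time advances by τ = Δt/γ = 17.39/1.347 = 12.91 years = 4.073×10⁸ s.
N = f × τ = 8.147×10⁵ × 4.073×10⁸ = 3.319×10¹⁴.

N = 3.32×10¹⁴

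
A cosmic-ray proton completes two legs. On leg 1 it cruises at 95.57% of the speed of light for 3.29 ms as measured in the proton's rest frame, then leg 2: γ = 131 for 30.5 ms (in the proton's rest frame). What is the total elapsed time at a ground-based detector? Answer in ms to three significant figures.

Leg 1: β = 0.9557; γ = 1/√(1 − 0.9557²) = 1/√0.08664 = 3.397; Δt_1 = 3.397 × 3.29 = 11.18 ms.
Leg 2: γ = 131; Δt_2 = 131.0 × 30.5 = 3995 ms.
Total: 11.18 + 3995 ms.

Δt = 4010 ms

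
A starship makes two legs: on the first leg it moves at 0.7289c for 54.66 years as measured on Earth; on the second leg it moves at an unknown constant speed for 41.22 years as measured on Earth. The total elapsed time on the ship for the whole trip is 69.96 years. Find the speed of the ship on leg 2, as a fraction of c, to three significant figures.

Leg 1: γ = 1/√(1 − 0.7289²) = 1/√0.4687 = 1.461; τ_1 = 54.66/1.461 = 37.42 years.
Leg 2: speed unknown; τ_2 = 41.22/γ_2.
Total proper time: 37.42 + τ_2 = 69.96, so τ_2 = 69.96 − 37.42 = 32.54 years.
γ_2 = 41.22/32.54 = 1.267; β = √(1 − 1/γ²) = √0.3769.

β = 0.614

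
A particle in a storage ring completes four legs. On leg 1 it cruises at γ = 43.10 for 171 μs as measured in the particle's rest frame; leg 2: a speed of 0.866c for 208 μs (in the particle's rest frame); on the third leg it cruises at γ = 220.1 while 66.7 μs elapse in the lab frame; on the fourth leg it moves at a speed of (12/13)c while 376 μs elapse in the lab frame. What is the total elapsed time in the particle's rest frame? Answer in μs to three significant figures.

τ = 524 μs

Leg 1: 171 μs is already measured in the particle's rest frame.
Leg 2: 208 μs is already measured in the particle's rest frame.
Leg 3: γ = 220.1; τ_3 = 66.7/220.1 = 0.3030 μs.
Leg 4: γ = 1/√(1 − (12/13)²) = 13/5 = 2.600; τ_4 = 376/2.600 = 144.6 μs.
Total: 171.0 + 208.0 + 0.3030 + 144.6 μs.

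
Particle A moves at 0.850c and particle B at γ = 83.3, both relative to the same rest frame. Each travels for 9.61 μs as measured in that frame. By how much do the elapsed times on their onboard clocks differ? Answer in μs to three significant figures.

A: γ = 1/√(1 − 0.850²) = 1/√0.2775 = 1.898; τ_A = 9.61/1.898 = 5.062 μs.
B: γ = 83.3; τ_B = 9.61/83.30 = 0.1154 μs.

|τ_A − τ_B| = 4.95 μs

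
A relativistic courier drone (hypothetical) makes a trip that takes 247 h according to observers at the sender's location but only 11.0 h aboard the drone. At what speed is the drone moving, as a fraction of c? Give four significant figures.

β = 0.9990

The proper time is measured aboard the drone (both events occur at the drone's location); Δt is measured at the sender's location. γ = Δt/τ = 247/11.0 = 22.45.
β = √(1 − 1/γ²) = √(1 − 0.001983) = √0.9980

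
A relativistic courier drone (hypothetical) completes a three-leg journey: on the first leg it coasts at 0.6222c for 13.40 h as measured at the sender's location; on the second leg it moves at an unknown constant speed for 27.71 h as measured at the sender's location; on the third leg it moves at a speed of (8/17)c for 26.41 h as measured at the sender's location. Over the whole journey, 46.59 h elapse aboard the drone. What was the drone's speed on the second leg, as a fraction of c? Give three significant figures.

Leg 1: γ = 1/√(1 − 0.6222²) = 1/√0.6129 = 1.277; τ_1 = 13.40/1.277 = 10.49 h.
Leg 2: speed unknown; τ_2 = 27.71/γ_2.
Leg 3: γ = 1/√(1 − (8/17)²) = 17/15 ≈ 1.133; τ_3 = 26.41/1.133 = 23.30 h.
Total proper time: 10.49 + τ_2 + 23.30 = 46.59, so τ_2 = 46.59 − 33.79 = 12.80 h.
γ_2 = 27.71/12.80 = 2.165; β = √(1 − 1/γ²) = √0.7867.

β = 0.887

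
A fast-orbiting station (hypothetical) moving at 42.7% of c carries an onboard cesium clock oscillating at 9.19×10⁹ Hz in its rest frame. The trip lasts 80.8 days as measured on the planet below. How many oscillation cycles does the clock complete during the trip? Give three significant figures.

β = 0.427; γ = 1/√(1 − 0.427²) = 1/√0.8177 = 1.106
The oscillator's own cycle count is N = f × τ where τ is the proper time aboard the station. τ = Δt/γ = 80.8/1.106 = 73.06 days = 6.313×10⁶ s.
N = 9.19×10⁹ × 6.313×10⁶ = 5.801×10¹⁶.

N = 5.80×10¹⁶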